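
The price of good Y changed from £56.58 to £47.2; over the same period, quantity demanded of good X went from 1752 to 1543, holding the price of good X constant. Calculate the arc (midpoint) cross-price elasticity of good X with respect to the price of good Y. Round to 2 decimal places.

ΔQ_X = 1543 − 1752 = -209; ΔP_Y = 47.2 − 56.58 = -9.38.
Midpoints: Q̄_X = 1647.5, P̄_Y = 51.89.
ε = (ΔQ_X/Q̄_X)/(ΔP_Y/P̄_Y) = (-209/1647.5)/(-9.38/51.89) ≈ 0.70.
ε > 0: good X and good Y are substitutes.

0.70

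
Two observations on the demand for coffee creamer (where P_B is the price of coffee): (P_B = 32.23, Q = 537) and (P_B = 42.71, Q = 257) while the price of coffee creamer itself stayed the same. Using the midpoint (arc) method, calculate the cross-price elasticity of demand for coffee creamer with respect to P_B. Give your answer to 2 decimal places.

-2.52

ΔQ_A = 257 − 537 = -280; ΔP_B = 42.71 − 32.23 = 10.48.
Midpoints: Q̄_A = 397.0, P̄_B = 37.47.
ε = (ΔQ_A/Q̄_A)/(ΔP_B/P̄_B) = (-280/397.0)/(10.48/37.47) ≈ -2.52.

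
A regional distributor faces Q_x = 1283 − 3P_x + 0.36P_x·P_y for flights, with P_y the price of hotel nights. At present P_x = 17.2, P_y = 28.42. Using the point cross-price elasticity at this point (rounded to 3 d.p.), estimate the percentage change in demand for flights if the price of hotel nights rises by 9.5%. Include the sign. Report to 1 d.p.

At P_x = 17.2, P_y = 28.42: Q_x = 1407.377.
∂Q_x/∂P_y = 0.36P_x = 6.1920.
ε = (∂Q_x/∂P_y)(P_y/Q_x) = 6.1920 × 28.42/1407.377 ≈ 0.125.
%ΔQ_x ≈ ε × %ΔP_y = 0.125 × (9.5%) = 1.2%.

1.2%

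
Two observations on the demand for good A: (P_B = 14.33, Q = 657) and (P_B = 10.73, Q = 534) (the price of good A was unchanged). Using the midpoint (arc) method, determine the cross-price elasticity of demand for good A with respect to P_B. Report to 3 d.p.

ΔQ_A = 534 − 657 = -123; ΔP_B = 10.73 − 14.33 = -3.6.
Midpoints: Q̄_A = 595.5, P̄_B = 12.53.
ε = (ΔQ_A/Q̄_A)/(ΔP_B/P̄_B) = (-123/595.5)/(-3.6/12.53) ≈ 0.719.

0.719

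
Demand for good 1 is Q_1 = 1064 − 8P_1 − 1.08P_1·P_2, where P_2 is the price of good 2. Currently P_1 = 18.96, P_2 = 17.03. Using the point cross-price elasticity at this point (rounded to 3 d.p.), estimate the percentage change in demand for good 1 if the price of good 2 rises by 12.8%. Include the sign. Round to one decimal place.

-7.9%

At P_1 = 18.96, P_2 = 17.03: Q_1 = 563.600.
∂Q_1/∂P_2 = -1.08P_1 = -20.4768.
ε = (∂Q_1/∂P_2)(P_2/Q_1) = -20.4768 × 17.03/563.600 ≈ -0.619.
%ΔQ_1 ≈ ε × %ΔP_2 = -0.619 × (12.8%) = -7.9%.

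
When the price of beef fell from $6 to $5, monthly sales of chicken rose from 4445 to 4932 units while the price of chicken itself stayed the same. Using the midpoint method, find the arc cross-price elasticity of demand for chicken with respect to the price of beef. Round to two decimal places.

-0.57

ΔQ_A = 4932 − 4445 = 487; ΔP_B = 5 − 6 = -1.
Midpoints: Q̄_A = 4688.5, P̄_B = 5.50.
ε = (ΔQ_A/Q̄_A)/(ΔP_B/P̄_B) = (487/4688.5)/(-1/5.50) ≈ -0.57.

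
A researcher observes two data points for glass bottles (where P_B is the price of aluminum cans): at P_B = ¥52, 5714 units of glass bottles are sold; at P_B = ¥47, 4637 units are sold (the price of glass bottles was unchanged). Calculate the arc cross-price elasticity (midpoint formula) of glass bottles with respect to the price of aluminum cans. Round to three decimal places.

2.060

ΔQ_A = 4637 − 5714 = -1077; ΔP_B = 47 − 52 = -5.
Midpoints: Q̄_A = 5175.5, P̄_B = 49.50.
ε = (ΔQ_A/Q̄_A)/(ΔP_B/P̄_B) = (-1077/5175.5)/(-5/49.50) ≈ 2.060.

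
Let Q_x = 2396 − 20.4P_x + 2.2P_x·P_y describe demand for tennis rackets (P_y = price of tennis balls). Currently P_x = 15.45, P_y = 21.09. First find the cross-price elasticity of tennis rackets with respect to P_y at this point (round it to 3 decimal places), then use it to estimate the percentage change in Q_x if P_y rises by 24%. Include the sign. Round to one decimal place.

6.1%

At P_x = 15.45, P_y = 21.09: Q_x = 2797.669.
∂Q_x/∂P_y = 2.2P_x = 33.9900.
ε = (∂Q_x/∂P_y)(P_y/Q_x) = 33.9900 × 21.09/2797.669 ≈ 0.256.
%ΔQ_x ≈ ε × %ΔP_y = 0.256 × (24%) = 6.1%.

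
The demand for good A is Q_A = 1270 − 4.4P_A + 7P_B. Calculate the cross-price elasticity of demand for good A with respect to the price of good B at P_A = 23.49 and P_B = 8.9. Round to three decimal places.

0.051

At P_A = 23.49 and P_B = 8.9: Q_A = 1228.944.
∂Q_A/∂P_B = 7.
ε = (∂Q_A/∂P_B)(P_B/Q_A) = 7 × (8.9/1228.944) ≈ 0.051.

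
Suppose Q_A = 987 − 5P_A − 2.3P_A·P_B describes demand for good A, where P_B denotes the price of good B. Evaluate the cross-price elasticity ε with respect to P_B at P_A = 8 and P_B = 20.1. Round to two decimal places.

At P_A = 8 and P_B = 20.1: Q_A = 577.16.
∂Q_A/∂P_B = -2.3P_A = -2.3(8) = -18.4000.
ε = (∂Q_A/∂P_B)(P_B/Q_A) = -18.4000 × (20.1/577.16) ≈ -0.64.
ε < 0: complements.

-0.64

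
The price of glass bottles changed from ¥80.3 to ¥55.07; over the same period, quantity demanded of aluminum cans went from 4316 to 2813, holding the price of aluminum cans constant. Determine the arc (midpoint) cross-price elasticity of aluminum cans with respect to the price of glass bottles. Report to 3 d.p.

ΔQ_A = 2813 − 4316 = -1503; ΔP_B = 55.07 − 80.3 = -25.23.
Midpoints: Q̄_A = 3564.5, P̄_B = 67.69.
ε = (ΔQ_A/Q̄_A)/(ΔP_B/P̄_B) = (-1503/3564.5)/(-25.23/67.69) ≈ 1.131.
ε > 0: aluminum cans and glass bottles are substitutes.

1.131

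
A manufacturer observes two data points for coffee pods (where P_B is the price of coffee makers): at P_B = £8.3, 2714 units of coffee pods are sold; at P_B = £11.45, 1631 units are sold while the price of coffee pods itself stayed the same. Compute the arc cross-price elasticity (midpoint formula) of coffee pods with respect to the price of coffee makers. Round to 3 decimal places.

ΔQ_A = 1631 − 2714 = -1083; ΔP_B = 11.45 − 8.3 = 3.15.
Midpoints: Q̄_A = 2172.5, P̄_B = 9.88.
ε = (ΔQ_A/Q̄_A)/(ΔP_B/P̄_B) = (-1083/2172.5)/(3.15/9.88) ≈ -1.563.
ε < 0: coffee pods and coffee makers are complements.

-1.563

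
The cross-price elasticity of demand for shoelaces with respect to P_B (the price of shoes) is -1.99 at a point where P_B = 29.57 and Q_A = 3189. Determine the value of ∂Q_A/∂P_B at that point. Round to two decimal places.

-214.61

ε = (∂Q_A/∂P_B)·(P_B/Q_A) ⇒ ∂Q_A/∂P_B = ε·Q_A/P_B = -1.99 × 3189/29.57 ≈ -214.61.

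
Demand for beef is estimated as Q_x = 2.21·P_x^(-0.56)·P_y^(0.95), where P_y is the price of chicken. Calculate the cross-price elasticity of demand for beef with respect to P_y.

0.95

In a log-linear (constant-elasticity) demand function, the coefficient on the exponent of P_y is the cross-price elasticity.
ε = 0.95. Positive, so beef and chicken are substitutes.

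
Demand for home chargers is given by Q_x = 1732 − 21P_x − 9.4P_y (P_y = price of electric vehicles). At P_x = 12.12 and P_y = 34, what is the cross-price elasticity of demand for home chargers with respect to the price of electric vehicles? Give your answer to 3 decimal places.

-0.276

At P_x = 12.12 and P_y = 34: Q_x = 1157.88.
∂Q_x/∂P_y = -9.4.
ε = (∂Q_x/∂P_y)(P_y/Q_x) = -9.4 × (34/1157.88) ≈ -0.276.
Since ε < 0, home chargers and electric vehicles are complements.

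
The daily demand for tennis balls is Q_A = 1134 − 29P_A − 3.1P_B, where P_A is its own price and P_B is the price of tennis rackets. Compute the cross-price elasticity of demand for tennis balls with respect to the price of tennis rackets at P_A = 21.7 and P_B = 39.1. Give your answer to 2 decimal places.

At P_A = 21.7 and P_B = 39.1: Q_A = 383.49.
∂Q_A/∂P_B = -3.1.
ε = (∂Q_A/∂P_B)(P_B/Q_A) = -3.1 × (39.1/383.49) ≈ -0.32.
Since ε < 0, tennis balls and tennis rackets are complements.

-0.32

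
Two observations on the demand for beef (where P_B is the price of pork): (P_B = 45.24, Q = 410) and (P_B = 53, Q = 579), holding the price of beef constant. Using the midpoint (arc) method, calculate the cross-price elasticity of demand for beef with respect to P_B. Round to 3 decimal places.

2.163

ΔQ_A = 579 − 410 = 169; ΔP_B = 53 − 45.24 = 7.76.
Midpoints: Q̄_A = 494.5, P̄_B = 49.12.
ε = (ΔQ_A/Q̄_A)/(ΔP_B/P̄_B) = (169/494.5)/(7.76/49.12) ≈ 2.163.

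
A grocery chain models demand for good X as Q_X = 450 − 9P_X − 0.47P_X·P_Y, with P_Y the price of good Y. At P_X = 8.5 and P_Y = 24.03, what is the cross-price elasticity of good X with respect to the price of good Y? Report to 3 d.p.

-0.346

At P_X = 8.5 and P_Y = 24.03: Q_X = 277.500.
∂Q_X/∂P_Y = -0.47P_X = -0.47(8.5) = -3.9950.
ε = (∂Q_X/∂P_Y)(P_Y/Q_X) = -3.9950 × (24.03/277.500) ≈ -0.346.
ε < 0: complements.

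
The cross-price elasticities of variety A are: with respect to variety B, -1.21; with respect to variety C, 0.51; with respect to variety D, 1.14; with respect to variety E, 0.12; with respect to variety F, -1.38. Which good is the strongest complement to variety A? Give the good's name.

variety F

Complements have ε < 0. The most negative value is -1.38 (variety F).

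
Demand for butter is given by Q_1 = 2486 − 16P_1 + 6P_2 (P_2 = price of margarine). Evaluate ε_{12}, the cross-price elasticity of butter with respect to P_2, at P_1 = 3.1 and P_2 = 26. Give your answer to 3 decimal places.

At P_1 = 3.1 and P_2 = 26: Q_1 = 2592.4.
∂Q_1/∂P_2 = 6.
ε = (∂Q_1/∂P_2)(P_2/Q_1) = 6 × (26/2592.4) ≈ 0.060.
Since ε > 0, butter and margarine are substitutes.

0.060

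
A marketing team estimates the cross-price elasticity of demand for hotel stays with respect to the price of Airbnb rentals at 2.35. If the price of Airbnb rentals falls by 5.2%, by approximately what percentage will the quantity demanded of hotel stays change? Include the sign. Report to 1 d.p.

%ΔQ ≈ ε × %ΔP of Airbnb rentals = 2.35 × (-5.2%) = -12.2%.

-12.2%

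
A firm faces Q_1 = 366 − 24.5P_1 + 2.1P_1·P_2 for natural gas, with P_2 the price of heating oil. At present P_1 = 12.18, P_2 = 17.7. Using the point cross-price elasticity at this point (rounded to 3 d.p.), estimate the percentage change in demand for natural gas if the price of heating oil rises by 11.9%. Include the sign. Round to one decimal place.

10.4%

At P_1 = 12.18, P_2 = 17.7: Q_1 = 520.321.
∂Q_1/∂P_2 = 2.1P_1 = 25.5780.
ε = (∂Q_1/∂P_2)(P_2/Q_1) = 25.5780 × 17.7/520.321 ≈ 0.870.
%ΔQ_1 ≈ ε × %ΔP_2 = 0.870 × (11.9%) = 10.4%.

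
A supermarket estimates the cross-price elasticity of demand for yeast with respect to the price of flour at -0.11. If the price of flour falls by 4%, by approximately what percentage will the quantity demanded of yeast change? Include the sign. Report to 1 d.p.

0.4%

%ΔQ ≈ ε × %ΔP of flour = -0.11 × (-4%) = 0.4%.
Demand for yeast rises by about 0.4%.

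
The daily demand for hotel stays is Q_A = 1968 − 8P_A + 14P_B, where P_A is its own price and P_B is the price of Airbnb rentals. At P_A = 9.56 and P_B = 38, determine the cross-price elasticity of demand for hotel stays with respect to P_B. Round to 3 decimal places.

0.220

At P_A = 9.56 and P_B = 38: Q_A = 2423.52.
∂Q_A/∂P_B = 14.
ε = (∂Q_A/∂P_B)(P_B/Q_A) = 14 × (38/2423.52) ≈ 0.220.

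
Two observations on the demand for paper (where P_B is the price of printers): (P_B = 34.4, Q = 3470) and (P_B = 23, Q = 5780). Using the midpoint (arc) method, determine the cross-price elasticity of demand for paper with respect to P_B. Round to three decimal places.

ΔQ_A = 5780 − 3470 = 2310; ΔP_B = 23 − 34.4 = -11.4.
Midpoints: Q̄_A = 4625.0, P̄_B = 28.70.
ε = (ΔQ_A/Q̄_A)/(ΔP_B/P̄_B) = (2310/4625.0)/(-11.4/28.70) ≈ -1.257.

-1.257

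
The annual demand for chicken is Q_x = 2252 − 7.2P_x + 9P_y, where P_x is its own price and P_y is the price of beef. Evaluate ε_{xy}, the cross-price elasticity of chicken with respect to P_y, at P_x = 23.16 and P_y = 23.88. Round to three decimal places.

0.093

At P_x = 23.16 and P_y = 23.88: Q_x = 2300.168.
∂Q_x/∂P_y = 9.
ε = (∂Q_x/∂P_y)(P_y/Q_x) = 9 × (23.88/2300.168) ≈ 0.093.
Since ε > 0, chicken and beef are substitutes.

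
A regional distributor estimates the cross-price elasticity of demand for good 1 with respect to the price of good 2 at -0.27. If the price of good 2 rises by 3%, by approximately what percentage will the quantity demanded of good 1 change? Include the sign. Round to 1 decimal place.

-0.8%

%ΔQ ≈ ε × %ΔP of good 2 = -0.27 × (3%) = -0.8%.
Demand for good 1 falls by about 0.8%.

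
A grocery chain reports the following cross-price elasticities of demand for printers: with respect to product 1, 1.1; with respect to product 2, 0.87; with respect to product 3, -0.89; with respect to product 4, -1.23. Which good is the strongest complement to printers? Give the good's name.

product 4

Complements have ε < 0. The most negative value is -1.23 (product 4).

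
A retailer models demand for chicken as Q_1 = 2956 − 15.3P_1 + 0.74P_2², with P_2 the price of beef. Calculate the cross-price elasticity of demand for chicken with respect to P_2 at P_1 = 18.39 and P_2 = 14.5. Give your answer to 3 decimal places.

0.110

At P_1 = 18.39 and P_2 = 14.5: Q_1 = 2830.218.
∂Q_1/∂P_2 = 1.48P_2 = 1.48(14.5) = 21.4600.
ε = (∂Q_1/∂P_2)(P_2/Q_1) = 21.4600 × (14.5/2830.218) ≈ 0.110.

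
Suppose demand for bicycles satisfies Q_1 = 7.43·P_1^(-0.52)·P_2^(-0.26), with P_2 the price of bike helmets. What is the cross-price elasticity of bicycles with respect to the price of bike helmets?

In a log-linear (constant-elasticity) demand function, the coefficient on the exponent of P_2 is the cross-price elasticity.
ε = -0.26. Negative, so bicycles and bike helmets are complements.

-0.26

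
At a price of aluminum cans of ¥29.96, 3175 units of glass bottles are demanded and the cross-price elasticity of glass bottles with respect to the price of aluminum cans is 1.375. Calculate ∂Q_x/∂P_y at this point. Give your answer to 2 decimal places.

145.72

ε = (∂Q_x/∂P_y)·(P_y/Q_x) ⇒ ∂Q_x/∂P_y = ε·Q_x/P_y = 1.375 × 3175/29.96 ≈ 145.72.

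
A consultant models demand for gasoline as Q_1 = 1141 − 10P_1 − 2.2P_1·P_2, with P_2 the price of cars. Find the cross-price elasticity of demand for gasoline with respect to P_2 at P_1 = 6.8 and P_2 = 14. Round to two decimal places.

At P_1 = 6.8 and P_2 = 14: Q_1 = 863.56.
∂Q_1/∂P_2 = -2.2P_1 = -2.2(6.8) = -14.9600.
ε = (∂Q_1/∂P_2)(P_2/Q_1) = -14.9600 × (14/863.56) ≈ -0.24.

-0.24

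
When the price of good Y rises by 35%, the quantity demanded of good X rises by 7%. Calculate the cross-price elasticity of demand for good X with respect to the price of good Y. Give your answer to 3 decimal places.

0.200

ε = (%ΔQ of good X) / (%ΔP of good Y) = (7%) / (35%) ≈ 0.200.
Positive cross-price elasticity: substitutes.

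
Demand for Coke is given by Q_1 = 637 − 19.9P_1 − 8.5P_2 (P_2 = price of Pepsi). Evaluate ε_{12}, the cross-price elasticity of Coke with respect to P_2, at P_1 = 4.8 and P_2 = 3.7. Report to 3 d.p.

At P_1 = 4.8 and P_2 = 3.7: Q_1 = 510.03.
∂Q_1/∂P_2 = -8.5.
ε = (∂Q_1/∂P_2)(P_2/Q_1) = -8.5 × (3.7/510.03) ≈ -0.062.

-0.062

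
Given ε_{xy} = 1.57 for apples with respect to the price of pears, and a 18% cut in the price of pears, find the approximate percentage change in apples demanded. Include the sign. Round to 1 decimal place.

-28.3%

%ΔQ ≈ ε × %ΔP of pears = 1.57 × (-18%) = -28.3%.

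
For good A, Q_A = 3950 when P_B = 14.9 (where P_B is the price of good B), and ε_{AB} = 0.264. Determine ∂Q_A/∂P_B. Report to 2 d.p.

ε = (∂Q_A/∂P_B)·(P_B/Q_A) ⇒ ∂Q_A/∂P_B = ε·Q_A/P_B = 0.264 × 3950/14.9 ≈ 69.99.

69.99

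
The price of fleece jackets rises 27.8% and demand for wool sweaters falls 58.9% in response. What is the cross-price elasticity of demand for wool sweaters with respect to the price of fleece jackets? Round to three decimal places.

ε = (%ΔQ of wool sweaters) / (%ΔP of fleece jackets) = (-58.9%) / (27.8%) ≈ -2.119.

-2.119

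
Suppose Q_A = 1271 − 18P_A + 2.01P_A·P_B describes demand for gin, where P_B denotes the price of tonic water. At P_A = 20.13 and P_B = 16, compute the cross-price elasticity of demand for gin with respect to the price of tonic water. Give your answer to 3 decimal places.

0.416

At P_A = 20.13 and P_B = 16: Q_A = 1556.041.
∂Q_A/∂P_B = 2.01P_A = 2.01(20.13) = 40.4613.
ε = (∂Q_A/∂P_B)(P_B/Q_A) = 40.4613 × (16/1556.041) ≈ 0.416.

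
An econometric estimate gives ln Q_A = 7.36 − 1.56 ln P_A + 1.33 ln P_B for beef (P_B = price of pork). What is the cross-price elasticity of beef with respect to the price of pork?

In a log-linear (constant-elasticity) demand function, the coefficient on ln P_B is the cross-price elasticity.
ε = 1.33. Positive, so beef and pork are substitutes.

1.33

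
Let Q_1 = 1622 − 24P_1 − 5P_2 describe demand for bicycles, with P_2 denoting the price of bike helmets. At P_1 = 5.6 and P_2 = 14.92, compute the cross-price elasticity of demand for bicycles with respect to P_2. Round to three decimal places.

At P_1 = 5.6 and P_2 = 14.92: Q_1 = 1413.
∂Q_1/∂P_2 = -5.
ε = (∂Q_1/∂P_2)(P_2/Q_1) = -5 × (14.92/1413) ≈ -0.053.
Since ε < 0, bicycles and bike helmets are complements.

-0.053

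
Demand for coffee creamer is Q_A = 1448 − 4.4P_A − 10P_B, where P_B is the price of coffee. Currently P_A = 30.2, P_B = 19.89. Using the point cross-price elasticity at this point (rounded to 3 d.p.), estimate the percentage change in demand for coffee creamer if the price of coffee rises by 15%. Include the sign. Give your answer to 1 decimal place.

At P_A = 30.2, P_B = 19.89: Q_A = 1116.22.
∂Q_A/∂P_B = -10.
ε = (∂Q_A/∂P_B)(P_B/Q_A) = -10.0000 × 19.89/1116.22 ≈ -0.178.
%ΔQ_A ≈ ε × %ΔP_B = -0.178 × (15%) = -2.7%.

-2.7%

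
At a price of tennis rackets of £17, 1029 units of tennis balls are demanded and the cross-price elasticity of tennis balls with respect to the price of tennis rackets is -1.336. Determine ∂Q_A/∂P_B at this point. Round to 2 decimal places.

ε = (∂Q_A/∂P_B)·(P_B/Q_A) ⇒ ∂Q_A/∂P_B = ε·Q_A/P_B = -1.336 × 1029/17 ≈ -80.87.

-80.87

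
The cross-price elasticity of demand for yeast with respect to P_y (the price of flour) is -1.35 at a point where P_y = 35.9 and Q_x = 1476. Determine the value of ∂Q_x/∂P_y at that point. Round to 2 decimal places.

ε = (∂Q_x/∂P_y)·(P_y/Q_x) ⇒ ∂Q_x/∂P_y = ε·Q_x/P_y = -1.35 × 1476/35.9 ≈ -55.50.

-55.50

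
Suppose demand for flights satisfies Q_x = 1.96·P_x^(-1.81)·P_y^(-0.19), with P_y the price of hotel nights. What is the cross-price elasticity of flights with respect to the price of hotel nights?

In a log-linear (constant-elasticity) demand function, the coefficient on the exponent of P_y is the cross-price elasticity.
ε = -0.19. Negative, so flights and hotel nights are complements.

-0.19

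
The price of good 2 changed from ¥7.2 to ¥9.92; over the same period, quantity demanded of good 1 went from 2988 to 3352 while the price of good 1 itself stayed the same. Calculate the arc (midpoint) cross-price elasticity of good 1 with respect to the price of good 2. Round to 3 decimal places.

ΔQ_1 = 3352 − 2988 = 364; ΔP_2 = 9.92 − 7.2 = 2.72.
Midpoints: Q̄_1 = 3170.0, P̄_2 = 8.56.
ε = (ΔQ_1/Q̄_1)/(ΔP_2/P̄_2) = (364/3170.0)/(2.72/8.56) ≈ 0.361.

0.361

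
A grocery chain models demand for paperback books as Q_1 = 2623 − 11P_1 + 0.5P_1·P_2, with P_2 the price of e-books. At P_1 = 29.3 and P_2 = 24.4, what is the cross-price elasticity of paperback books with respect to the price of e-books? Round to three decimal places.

0.134

At P_1 = 29.3 and P_2 = 24.4: Q_1 = 2658.16.
∂Q_1/∂P_2 = 0.5P_1 = 0.5(29.3) = 14.6500.
ε = (∂Q_1/∂P_2)(P_2/Q_1) = 14.6500 × (24.4/2658.16) ≈ 0.134.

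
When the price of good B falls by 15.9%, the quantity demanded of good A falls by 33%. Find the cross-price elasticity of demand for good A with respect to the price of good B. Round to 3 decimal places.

ε = (%ΔQ of good A) / (%ΔP of good B) = (-33%) / (-15.9%) ≈ 2.075.

2.075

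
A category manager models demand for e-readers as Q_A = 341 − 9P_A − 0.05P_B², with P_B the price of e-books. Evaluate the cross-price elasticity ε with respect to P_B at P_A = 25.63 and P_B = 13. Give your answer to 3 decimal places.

-0.166

At P_A = 25.63 and P_B = 13: Q_A = 101.88.
∂Q_A/∂P_B = -0.1P_B = -0.1(13) = -1.3000.
ε = (∂Q_A/∂P_B)(P_B/Q_A) = -1.3000 × (13/101.88) ≈ -0.166.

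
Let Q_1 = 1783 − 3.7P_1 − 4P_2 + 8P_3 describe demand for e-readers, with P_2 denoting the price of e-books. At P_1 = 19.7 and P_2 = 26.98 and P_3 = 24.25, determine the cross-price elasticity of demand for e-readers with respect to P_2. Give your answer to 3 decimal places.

-0.060

At P_1 = 19.7 and P_2 = 26.98 and P_3 = 24.25: Q_1 = 1796.19.
∂Q_1/∂P_2 = -4.
ε = (∂Q_1/∂P_2)(P_2/Q_1) = -4 × (26.98/1796.19) ≈ -0.060.
Since ε < 0, e-readers and e-books are complements.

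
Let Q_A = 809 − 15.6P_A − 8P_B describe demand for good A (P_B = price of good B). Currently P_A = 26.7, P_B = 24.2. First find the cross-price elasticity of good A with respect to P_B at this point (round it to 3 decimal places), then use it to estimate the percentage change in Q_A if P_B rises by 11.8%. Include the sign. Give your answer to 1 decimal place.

-11.5%

At P_A = 26.7, P_B = 24.2: Q_A = 198.88.
∂Q_A/∂P_B = -8.
ε = (∂Q_A/∂P_B)(P_B/Q_A) = -8.0000 × 24.2/198.88 ≈ -0.973.
%ΔQ_A ≈ ε × %ΔP_B = -0.973 × (11.8%) = -11.5%.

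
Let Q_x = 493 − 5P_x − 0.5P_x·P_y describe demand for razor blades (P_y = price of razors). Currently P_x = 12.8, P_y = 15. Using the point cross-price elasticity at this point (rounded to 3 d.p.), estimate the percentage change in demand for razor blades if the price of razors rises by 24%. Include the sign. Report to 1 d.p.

-6.9%

At P_x = 12.8, P_y = 15: Q_x = 333.
∂Q_x/∂P_y = -0.5P_x = -6.4000.
ε = (∂Q_x/∂P_y)(P_y/Q_x) = -6.4000 × 15/333 ≈ -0.288.
%ΔQ_x ≈ ε × %ΔP_y = -0.288 × (24%) = -6.9%.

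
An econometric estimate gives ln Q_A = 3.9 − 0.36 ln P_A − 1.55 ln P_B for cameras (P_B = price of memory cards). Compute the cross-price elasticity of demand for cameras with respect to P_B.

In a log-linear (constant-elasticity) demand function, the coefficient on ln P_B is the cross-price elasticity.
ε = -1.55. Negative, so cameras and memory cards are complements.

-1.55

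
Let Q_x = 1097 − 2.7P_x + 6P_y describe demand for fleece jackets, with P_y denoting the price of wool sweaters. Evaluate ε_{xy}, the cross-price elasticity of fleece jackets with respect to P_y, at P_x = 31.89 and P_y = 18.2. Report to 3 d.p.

At P_x = 31.89 and P_y = 18.2: Q_x = 1120.097.
∂Q_x/∂P_y = 6.
ε = (∂Q_x/∂P_y)(P_y/Q_x) = 6 × (18.2/1120.097) ≈ 0.097.

0.097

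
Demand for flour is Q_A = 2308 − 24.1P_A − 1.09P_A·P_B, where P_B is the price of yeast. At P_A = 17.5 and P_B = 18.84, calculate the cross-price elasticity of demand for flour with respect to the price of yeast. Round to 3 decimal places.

At P_A = 17.5 and P_B = 18.84: Q_A = 1526.877.
∂Q_A/∂P_B = -1.09P_A = -1.09(17.5) = -19.0750.
ε = (∂Q_A/∂P_B)(P_B/Q_A) = -19.0750 × (18.84/1526.877) ≈ -0.235.
ε < 0: complements.

-0.235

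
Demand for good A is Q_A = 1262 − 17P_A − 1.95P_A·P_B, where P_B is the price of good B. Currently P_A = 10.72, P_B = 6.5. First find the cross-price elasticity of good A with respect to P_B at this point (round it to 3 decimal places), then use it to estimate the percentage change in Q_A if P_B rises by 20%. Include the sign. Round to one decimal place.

-2.9%

At P_A = 10.72, P_B = 6.5: Q_A = 943.884.
∂Q_A/∂P_B = -1.95P_A = -20.9040.
ε = (∂Q_A/∂P_B)(P_B/Q_A) = -20.9040 × 6.5/943.884 ≈ -0.144.
%ΔQ_A ≈ ε × %ΔP_B = -0.144 × (20%) = -2.9%.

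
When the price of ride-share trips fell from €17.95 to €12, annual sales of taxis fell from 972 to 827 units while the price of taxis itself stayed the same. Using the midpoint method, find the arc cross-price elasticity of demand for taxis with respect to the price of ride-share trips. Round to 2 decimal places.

0.41

ΔQ_A = 827 − 972 = -145; ΔP_B = 12 − 17.95 = -5.95.
Midpoints: Q̄_A = 899.5, P̄_B = 14.97.
ε = (ΔQ_A/Q̄_A)/(ΔP_B/P̄_B) = (-145/899.5)/(-5.95/14.97) ≈ 0.41.
ε > 0: taxis and ride-share trips are substitutes.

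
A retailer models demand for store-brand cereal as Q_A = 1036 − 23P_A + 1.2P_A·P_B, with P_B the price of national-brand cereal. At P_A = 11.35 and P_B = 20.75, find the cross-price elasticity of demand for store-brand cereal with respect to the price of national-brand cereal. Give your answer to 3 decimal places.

0.267

At P_A = 11.35 and P_B = 20.75: Q_A = 1057.565.
∂Q_A/∂P_B = 1.2P_A = 1.2(11.35) = 13.6200.
ε = (∂Q_A/∂P_B)(P_B/Q_A) = 13.6200 × (20.75/1057.565) ≈ 0.267.
ε > 0: substitutes.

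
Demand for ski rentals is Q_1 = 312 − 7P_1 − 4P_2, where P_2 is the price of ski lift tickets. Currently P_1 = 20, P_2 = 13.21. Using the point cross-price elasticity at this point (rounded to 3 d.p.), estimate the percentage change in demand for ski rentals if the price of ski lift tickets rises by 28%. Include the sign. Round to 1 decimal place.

-12.4%

At P_1 = 20, P_2 = 13.21: Q_1 = 119.16.
∂Q_1/∂P_2 = -4.
ε = (∂Q_1/∂P_2)(P_2/Q_1) = -4.0000 × 13.21/119.16 ≈ -0.443.
%ΔQ_1 ≈ ε × %ΔP_2 = -0.443 × (28%) = -12.4%.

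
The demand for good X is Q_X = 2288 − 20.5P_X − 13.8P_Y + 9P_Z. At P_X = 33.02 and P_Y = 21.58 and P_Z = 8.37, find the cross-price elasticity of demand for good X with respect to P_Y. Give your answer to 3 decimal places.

-0.214

At P_X = 33.02 and P_Y = 21.58 and P_Z = 8.37: Q_X = 1388.616.
∂Q_X/∂P_Y = -13.8.
ε = (∂Q_X/∂P_Y)(P_Y/Q_X) = -13.8 × (21.58/1388.616) ≈ -0.214.
Since ε < 0, good X and good Y are complements.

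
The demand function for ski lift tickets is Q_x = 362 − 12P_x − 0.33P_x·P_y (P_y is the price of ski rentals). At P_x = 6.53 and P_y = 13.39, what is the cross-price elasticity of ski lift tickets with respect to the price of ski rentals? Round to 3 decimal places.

-0.113

At P_x = 6.53 and P_y = 13.39: Q_x = 254.786.
∂Q_x/∂P_y = -0.33P_x = -0.33(6.53) = -2.1549.
ε = (∂Q_x/∂P_y)(P_y/Q_x) = -2.1549 × (13.39/254.786) ≈ -0.113.
ε < 0: complements.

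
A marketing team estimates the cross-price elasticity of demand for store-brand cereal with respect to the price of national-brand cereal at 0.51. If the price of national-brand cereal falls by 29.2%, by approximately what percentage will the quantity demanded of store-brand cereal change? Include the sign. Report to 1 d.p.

%ΔQ ≈ ε × %ΔP of national-brand cereal = 0.51 × (-29.2%) = -14.9%.

-14.9%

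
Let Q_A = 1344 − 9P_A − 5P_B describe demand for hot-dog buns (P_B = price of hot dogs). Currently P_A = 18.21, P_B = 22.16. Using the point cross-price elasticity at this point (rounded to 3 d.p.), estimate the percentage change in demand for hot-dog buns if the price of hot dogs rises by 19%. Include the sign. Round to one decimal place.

At P_A = 18.21, P_B = 22.16: Q_A = 1069.31.
∂Q_A/∂P_B = -5.
ε = (∂Q_A/∂P_B)(P_B/Q_A) = -5.0000 × 22.16/1069.31 ≈ -0.104.
%ΔQ_A ≈ ε × %ΔP_B = -0.104 × (19%) = -2.0%.

-2.0%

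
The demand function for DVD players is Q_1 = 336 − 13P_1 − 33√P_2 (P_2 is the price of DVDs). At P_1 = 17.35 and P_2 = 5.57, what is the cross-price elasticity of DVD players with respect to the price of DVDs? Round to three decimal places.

-1.196

At P_1 = 17.35 and P_2 = 5.57: Q_1 = 32.567.
∂Q_1/∂P_2 = -33/(2√P_2) = -33/(2√5.57) = -6.9913.
ε = (∂Q_1/∂P_2)(P_2/Q_1) = -6.9913 × (5.57/32.567) ≈ -1.196.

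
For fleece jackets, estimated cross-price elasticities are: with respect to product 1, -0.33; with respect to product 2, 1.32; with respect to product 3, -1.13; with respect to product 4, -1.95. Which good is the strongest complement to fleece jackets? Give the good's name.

Complements have ε < 0. The most negative value is -1.95 (product 4).

product 4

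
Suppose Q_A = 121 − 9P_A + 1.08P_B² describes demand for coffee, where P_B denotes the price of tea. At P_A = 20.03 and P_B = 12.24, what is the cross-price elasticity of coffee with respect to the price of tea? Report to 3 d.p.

3.156

At P_A = 20.03 and P_B = 12.24: Q_A = 102.533.
∂Q_A/∂P_B = 2.16P_B = 2.16(12.24) = 26.4384.
ε = (∂Q_A/∂P_B)(P_B/Q_A) = 26.4384 × (12.24/102.533) ≈ 3.156.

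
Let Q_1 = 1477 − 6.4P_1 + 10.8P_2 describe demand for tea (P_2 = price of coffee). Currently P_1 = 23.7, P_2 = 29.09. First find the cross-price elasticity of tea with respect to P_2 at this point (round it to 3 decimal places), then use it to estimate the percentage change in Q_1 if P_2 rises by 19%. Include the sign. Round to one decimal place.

At P_1 = 23.7, P_2 = 29.09: Q_1 = 1639.492.
∂Q_1/∂P_2 = 10.8.
ε = (∂Q_1/∂P_2)(P_2/Q_1) = 10.8000 × 29.09/1639.492 ≈ 0.192.
%ΔQ_1 ≈ ε × %ΔP_2 = 0.192 × (19%) = 3.6%.

3.6%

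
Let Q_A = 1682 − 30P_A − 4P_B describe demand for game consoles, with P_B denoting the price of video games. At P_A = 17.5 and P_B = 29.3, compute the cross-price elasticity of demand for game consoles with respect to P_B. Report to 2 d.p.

-0.11

At P_A = 17.5 and P_B = 29.3: Q_A = 1039.8.
∂Q_A/∂P_B = -4.
ε = (∂Q_A/∂P_B)(P_B/Q_A) = -4 × (29.3/1039.8) ≈ -0.11.
Since ε < 0, game consoles and video games are complements.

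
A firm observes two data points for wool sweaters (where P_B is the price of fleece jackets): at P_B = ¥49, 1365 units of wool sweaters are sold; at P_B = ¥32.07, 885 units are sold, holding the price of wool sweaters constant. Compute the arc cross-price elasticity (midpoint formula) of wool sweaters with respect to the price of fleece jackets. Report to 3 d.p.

1.022

ΔQ_A = 885 − 1365 = -480; ΔP_B = 32.07 − 49 = -16.93.
Midpoints: Q̄_A = 1125.0, P̄_B = 40.53.
ε = (ΔQ_A/Q̄_A)/(ΔP_B/P̄_B) = (-480/1125.0)/(-16.93/40.53) ≈ 1.022.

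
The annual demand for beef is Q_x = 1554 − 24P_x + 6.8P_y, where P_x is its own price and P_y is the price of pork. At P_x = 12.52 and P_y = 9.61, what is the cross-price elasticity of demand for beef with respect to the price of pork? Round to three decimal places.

At P_x = 12.52 and P_y = 9.61: Q_x = 1318.868.
∂Q_x/∂P_y = 6.8.
ε = (∂Q_x/∂P_y)(P_y/Q_x) = 6.8 × (9.61/1318.868) ≈ 0.050.

0.050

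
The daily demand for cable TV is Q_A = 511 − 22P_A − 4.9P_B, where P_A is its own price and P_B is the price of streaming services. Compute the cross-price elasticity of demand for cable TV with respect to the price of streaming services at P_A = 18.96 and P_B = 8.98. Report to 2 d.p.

-0.88

At P_A = 18.96 and P_B = 8.98: Q_A = 49.878.
∂Q_A/∂P_B = -4.9.
ε = (∂Q_A/∂P_B)(P_B/Q_A) = -4.9 × (8.98/49.878) ≈ -0.88.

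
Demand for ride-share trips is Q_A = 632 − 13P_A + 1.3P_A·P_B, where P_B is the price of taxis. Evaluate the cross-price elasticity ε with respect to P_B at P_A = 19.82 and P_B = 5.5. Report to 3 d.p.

0.275

At P_A = 19.82 and P_B = 5.5: Q_A = 516.053.
∂Q_A/∂P_B = 1.3P_A = 1.3(19.82) = 25.7660.
ε = (∂Q_A/∂P_B)(P_B/Q_A) = 25.7660 × (5.5/516.053) ≈ 0.275.
ε > 0: substitutes.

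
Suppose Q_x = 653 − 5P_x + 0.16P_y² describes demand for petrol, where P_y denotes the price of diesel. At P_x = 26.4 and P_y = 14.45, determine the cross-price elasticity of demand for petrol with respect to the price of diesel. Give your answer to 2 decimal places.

0.12

At P_x = 26.4 and P_y = 14.45: Q_x = 554.408.
∂Q_x/∂P_y = 0.32P_y = 0.32(14.45) = 4.6240.
ε = (∂Q_x/∂P_y)(P_y/Q_x) = 4.6240 × (14.45/554.408) ≈ 0.12.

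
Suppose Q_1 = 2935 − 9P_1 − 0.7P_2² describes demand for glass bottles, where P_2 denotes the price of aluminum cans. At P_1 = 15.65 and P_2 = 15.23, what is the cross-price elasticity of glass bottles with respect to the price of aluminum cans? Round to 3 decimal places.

At P_1 = 15.65 and P_2 = 15.23: Q_1 = 2631.783.
∂Q_1/∂P_2 = -1.4P_2 = -1.4(15.23) = -21.3220.
ε = (∂Q_1/∂P_2)(P_2/Q_1) = -21.3220 × (15.23/2631.783) ≈ -0.123.
ε < 0: complements.

-0.123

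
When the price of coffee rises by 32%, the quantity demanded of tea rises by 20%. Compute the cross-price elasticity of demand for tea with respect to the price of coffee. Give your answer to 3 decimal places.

ε = (%ΔQ of tea) / (%ΔP of coffee) = (20%) / (32%) ≈ 0.625.
Positive cross-price elasticity: substitutes.

0.625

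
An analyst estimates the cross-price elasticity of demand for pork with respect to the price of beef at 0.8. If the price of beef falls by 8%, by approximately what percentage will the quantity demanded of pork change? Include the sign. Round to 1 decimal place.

%ΔQ ≈ ε × %ΔP of beef = 0.8 × (-8%) = -6.4%.

-6.4%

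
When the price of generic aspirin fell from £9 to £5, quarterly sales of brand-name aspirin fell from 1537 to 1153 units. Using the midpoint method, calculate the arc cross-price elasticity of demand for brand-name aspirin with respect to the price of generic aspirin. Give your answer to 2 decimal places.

0.50

ΔQ_A = 1153 − 1537 = -384; ΔP_B = 5 − 9 = -4.
Midpoints: Q̄_A = 1345.0, P̄_B = 7.00.
ε = (ΔQ_A/Q̄_A)/(ΔP_B/P̄_B) = (-384/1345.0)/(-4/7.00) ≈ 0.50.
ε > 0: brand-name aspirin and generic aspirin are substitutes.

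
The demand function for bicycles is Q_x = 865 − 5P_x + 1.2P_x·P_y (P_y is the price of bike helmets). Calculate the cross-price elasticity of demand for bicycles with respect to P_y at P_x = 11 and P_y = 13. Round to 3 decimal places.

0.175

At P_x = 11 and P_y = 13: Q_x = 981.6.
∂Q_x/∂P_y = 1.2P_x = 1.2(11) = 13.2000.
ε = (∂Q_x/∂P_y)(P_y/Q_x) = 13.2000 × (13/981.6) ≈ 0.175.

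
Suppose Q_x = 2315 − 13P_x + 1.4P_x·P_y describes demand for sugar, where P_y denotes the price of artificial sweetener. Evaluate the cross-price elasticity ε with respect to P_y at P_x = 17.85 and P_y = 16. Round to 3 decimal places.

At P_x = 17.85 and P_y = 16: Q_x = 2482.79.
∂Q_x/∂P_y = 1.4P_x = 1.4(17.85) = 24.9900.
ε = (∂Q_x/∂P_y)(P_y/Q_x) = 24.9900 × (16/2482.79) ≈ 0.161.
ε > 0: substitutes.

0.161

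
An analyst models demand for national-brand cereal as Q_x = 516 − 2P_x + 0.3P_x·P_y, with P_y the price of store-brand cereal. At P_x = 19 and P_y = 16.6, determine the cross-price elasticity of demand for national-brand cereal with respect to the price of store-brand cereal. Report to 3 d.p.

0.165

At P_x = 19 and P_y = 16.6: Q_x = 572.62.
∂Q_x/∂P_y = 0.3P_x = 0.3(19) = 5.7000.
ε = (∂Q_x/∂P_y)(P_y/Q_x) = 5.7000 × (16.6/572.62) ≈ 0.165.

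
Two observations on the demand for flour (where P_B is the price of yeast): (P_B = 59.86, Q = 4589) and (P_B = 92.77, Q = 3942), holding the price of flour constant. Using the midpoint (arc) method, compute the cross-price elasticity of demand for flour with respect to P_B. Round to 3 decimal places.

ΔQ_A = 3942 − 4589 = -647; ΔP_B = 92.77 − 59.86 = 32.91.
Midpoints: Q̄_A = 4265.5, P̄_B = 76.31.
ε = (ΔQ_A/Q̄_A)/(ΔP_B/P̄_B) = (-647/4265.5)/(32.91/76.31) ≈ -0.352.
ε < 0: flour and yeast are complements.

-0.352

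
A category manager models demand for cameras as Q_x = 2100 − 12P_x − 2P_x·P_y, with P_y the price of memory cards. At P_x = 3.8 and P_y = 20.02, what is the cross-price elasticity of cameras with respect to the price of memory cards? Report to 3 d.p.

-0.080

At P_x = 3.8 and P_y = 20.02: Q_x = 1902.248.
∂Q_x/∂P_y = -2P_x = -2(3.8) = -7.6000.
ε = (∂Q_x/∂P_y)(P_y/Q_x) = -7.6000 × (20.02/1902.248) ≈ -0.080.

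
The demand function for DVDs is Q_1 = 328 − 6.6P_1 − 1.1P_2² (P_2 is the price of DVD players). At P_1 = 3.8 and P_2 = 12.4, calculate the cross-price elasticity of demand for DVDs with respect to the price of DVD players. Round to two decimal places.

-2.53

At P_1 = 3.8 and P_2 = 12.4: Q_1 = 133.784.
∂Q_1/∂P_2 = -2.2P_2 = -2.2(12.4) = -27.2800.
ε = (∂Q_1/∂P_2)(P_2/Q_1) = -27.2800 × (12.4/133.784) ≈ -2.53.
ε < 0: complements.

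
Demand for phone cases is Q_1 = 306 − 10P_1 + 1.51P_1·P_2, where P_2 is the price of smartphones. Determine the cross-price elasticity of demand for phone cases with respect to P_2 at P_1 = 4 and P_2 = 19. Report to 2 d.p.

At P_1 = 4 and P_2 = 19: Q_1 = 380.76.
∂Q_1/∂P_2 = 1.51P_1 = 1.51(4) = 6.0400.
ε = (∂Q_1/∂P_2)(P_2/Q_1) = 6.0400 × (19/380.76) ≈ 0.30.
ε > 0: substitutes.

0.30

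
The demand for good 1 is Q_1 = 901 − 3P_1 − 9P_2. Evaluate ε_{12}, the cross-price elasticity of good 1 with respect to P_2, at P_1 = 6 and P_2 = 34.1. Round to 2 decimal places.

-0.53

At P_1 = 6 and P_2 = 34.1: Q_1 = 576.1.
∂Q_1/∂P_2 = -9.
ε = (∂Q_1/∂P_2)(P_2/Q_1) = -9 × (34.1/576.1) ≈ -0.53.
Since ε < 0, good 1 and good 2 are complements.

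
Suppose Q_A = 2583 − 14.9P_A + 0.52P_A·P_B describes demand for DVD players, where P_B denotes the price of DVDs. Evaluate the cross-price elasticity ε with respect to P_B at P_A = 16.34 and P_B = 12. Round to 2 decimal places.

At P_A = 16.34 and P_B = 12: Q_A = 2441.496.
∂Q_A/∂P_B = 0.52P_A = 0.52(16.34) = 8.4968.
ε = (∂Q_A/∂P_B)(P_B/Q_A) = 8.4968 × (12/2441.496) ≈ 0.04.
ε > 0: substitutes.

0.04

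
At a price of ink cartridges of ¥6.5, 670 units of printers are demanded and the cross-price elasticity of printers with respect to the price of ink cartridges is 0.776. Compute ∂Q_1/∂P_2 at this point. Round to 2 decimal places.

ε = (∂Q_1/∂P_2)·(P_2/Q_1) ⇒ ∂Q_1/∂P_2 = ε·Q_1/P_2 = 0.776 × 670/6.5 ≈ 79.99.

79.99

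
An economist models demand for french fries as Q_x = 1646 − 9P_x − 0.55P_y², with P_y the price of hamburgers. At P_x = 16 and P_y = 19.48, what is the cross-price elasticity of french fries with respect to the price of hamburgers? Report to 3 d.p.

-0.323

At P_x = 16 and P_y = 19.48: Q_x = 1293.291.
∂Q_x/∂P_y = -1.1P_y = -1.1(19.48) = -21.4280.
ε = (∂Q_x/∂P_y)(P_y/Q_x) = -21.4280 × (19.48/1293.291) ≈ -0.323.
ε < 0: complements.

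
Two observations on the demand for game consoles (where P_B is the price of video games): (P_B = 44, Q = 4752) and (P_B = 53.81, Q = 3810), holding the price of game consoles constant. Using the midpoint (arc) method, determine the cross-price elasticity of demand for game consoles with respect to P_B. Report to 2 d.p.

ΔQ_A = 3810 − 4752 = -942; ΔP_B = 53.81 − 44 = 9.81.
Midpoints: Q̄_A = 4281.0, P̄_B = 48.91.
ε = (ΔQ_A/Q̄_A)/(ΔP_B/P̄_B) = (-942/4281.0)/(9.81/48.91) ≈ -1.10.

-1.10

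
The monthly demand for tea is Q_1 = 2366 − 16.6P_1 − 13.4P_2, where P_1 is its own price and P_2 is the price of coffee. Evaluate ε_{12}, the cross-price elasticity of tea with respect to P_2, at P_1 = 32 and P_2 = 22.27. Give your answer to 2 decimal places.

At P_1 = 32 and P_2 = 22.27: Q_1 = 1536.382.
∂Q_1/∂P_2 = -13.4.
ε = (∂Q_1/∂P_2)(P_2/Q_1) = -13.4 × (22.27/1536.382) ≈ -0.19.

-0.19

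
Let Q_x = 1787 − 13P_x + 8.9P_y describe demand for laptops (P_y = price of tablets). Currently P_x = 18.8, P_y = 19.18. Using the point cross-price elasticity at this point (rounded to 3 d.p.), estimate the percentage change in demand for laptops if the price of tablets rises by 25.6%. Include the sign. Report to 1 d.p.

2.6%

At P_x = 18.8, P_y = 19.18: Q_x = 1713.302.
∂Q_x/∂P_y = 8.9.
ε = (∂Q_x/∂P_y)(P_y/Q_x) = 8.9000 × 19.18/1713.302 ≈ 0.100.
%ΔQ_x ≈ ε × %ΔP_y = 0.100 × (25.6%) = 2.6%.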